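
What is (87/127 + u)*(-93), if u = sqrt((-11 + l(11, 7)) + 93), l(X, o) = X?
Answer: -8091/127 - 93*sqrt(93) ≈ -960.57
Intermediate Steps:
u = sqrt(93) (u = sqrt((-11 + 11) + 93) = sqrt(0 + 93) = sqrt(93) ≈ 9.6436)
(87/127 + u)*(-93) = (87/127 + sqrt(93))*(-93) = -8091/127 - 93*sqrt(93)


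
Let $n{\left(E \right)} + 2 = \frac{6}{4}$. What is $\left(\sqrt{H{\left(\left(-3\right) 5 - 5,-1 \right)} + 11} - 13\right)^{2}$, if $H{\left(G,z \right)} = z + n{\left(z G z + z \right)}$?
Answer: $\frac{\left(26 - \sqrt{38}\right)^{2}}{4} \approx 98.363$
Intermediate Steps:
$n{\left(E \right)} = - \frac{1}{2}$ ($n{\left(E \right)} = -2 + \frac{6}{4} = -2 + 6 \cdot \frac{1}{4} = -2 + \frac{3}{2} = - \frac{1}{2}$)
$H{\left(G,z \right)} = - \frac{1}{2} + z$ ($H{\left(G,z \right)} = z - \frac{1}{2} = - \frac{1}{2} + z$)
$\left(\sqrt{H{\left(\left(-3\right) 5 - 5,-1 \right)} + 11} - 13\right)^{2} = \left(\sqrt{\left(- \frac{1}{2} - 1\right) + 11} - 13\right)^{2} = \left(\sqrt{- \frac{3}{2} + 11} - 13\right)^{2} = \left(\sqrt{\frac{19}{2}} - 13\right)^{2} = \left(\frac{\sqrt{38}}{2} - 13\right)^{2} = \left(-13 + \frac{\sqrt{38}}{2}\right)^{2}$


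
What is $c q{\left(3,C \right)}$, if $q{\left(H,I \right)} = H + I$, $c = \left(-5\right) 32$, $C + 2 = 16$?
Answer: $-2720$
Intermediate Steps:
$C = 14$ ($C = -2 + 16 = 14$)
$c = -160$
$c q{\left(3,C \right)} = - 160 \left(3 + 14\right) = \left(-160\right) 17 = -2720$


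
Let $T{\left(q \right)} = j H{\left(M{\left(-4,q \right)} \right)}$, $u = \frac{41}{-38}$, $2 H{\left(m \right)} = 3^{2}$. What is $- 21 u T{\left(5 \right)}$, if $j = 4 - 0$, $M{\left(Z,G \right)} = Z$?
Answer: $\frac{7749}{19} \approx 407.84$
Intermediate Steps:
$H{\left(m \right)} = \frac{9}{2}$ ($H{\left(m \right)} = \frac{3^{2}}{2} = \frac{1}{2} \cdot 9 = \frac{9}{2}$)
$j = 4$ ($j = 4 + 0 = 4$)
$u = - \frac{41}{38}$ ($u = 41 \left(- \frac{1}{38}\right) = - \frac{41}{38} \approx -1.0789$)
$T{\left(q \right)} = 18$ ($T{\left(q \right)} = 4 \cdot \frac{9}{2} = 18$)
$- 21 u T{\left(5 \right)} = \left(-21\right) \left(- \frac{41}{38}\right) 18 = \frac{861}{38} \cdot 18 = \frac{7749}{19}$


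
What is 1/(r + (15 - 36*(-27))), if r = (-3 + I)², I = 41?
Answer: 1/2431 ≈ 0.00041135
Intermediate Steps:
r = 1444 (r = (-3 + 41)² = 38² = 1444)
1/(r + (15 - 36*(-27))) = 1/(1444 + (15 - 36*(-27))) = 1/(1444 + (15 + 972)) = 1/(1444 + 987) = 1/2431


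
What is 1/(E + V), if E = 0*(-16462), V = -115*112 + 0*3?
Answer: -1/12880 ≈ -7.7640e-5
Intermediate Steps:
V = -12880 (V = -12880 + 0 = -12880)
E = 0
1/(E + V) = 1/(0 - 12880) = 1/(-12880) = -1/12880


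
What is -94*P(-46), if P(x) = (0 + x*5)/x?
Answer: -470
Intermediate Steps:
P(x) = 5 (P(x) = (0 + 5*x)/x = (5*x)/x = 5)
-94*P(-46) = -94*5 = -470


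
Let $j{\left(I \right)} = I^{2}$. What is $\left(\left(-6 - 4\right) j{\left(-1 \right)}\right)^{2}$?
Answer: $100$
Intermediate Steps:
$\left(\left(-6 - 4\right) j{\left(-1 \right)}\right)^{2} = \left(\left(-6 - 4\right) \left(-1\right)^{2}\right)^{2} = \left(\left(-10\right) 1\right)^{2} = \left(-10\right)^{2} = 100$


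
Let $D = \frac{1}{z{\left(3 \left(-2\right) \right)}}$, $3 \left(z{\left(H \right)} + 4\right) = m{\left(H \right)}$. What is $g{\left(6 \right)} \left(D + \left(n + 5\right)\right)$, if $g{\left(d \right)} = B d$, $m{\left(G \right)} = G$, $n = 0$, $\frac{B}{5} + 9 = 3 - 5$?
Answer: $-1595$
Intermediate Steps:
$B = -55$ ($B = -45 + 5 \left(3 - 5\right) = -45 + 5 \left(-2\right) = -45 - 10 = -55$)
$z{\left(H \right)} = -4 + \frac{H}{3}$
$g{\left(d \right)} = - 55 d$
$D = - \frac{1}{6}$ ($D = \frac{1}{-4 + \frac{3 \left(-2\right)}{3}} = \frac{1}{-4 + \frac{1}{3} \left(-6\right)} = \frac{1}{-4 - 2} = \frac{1}{-6} = - \frac{1}{6} \approx -0.16667$)
$g{\left(6 \right)} \left(D + \left(n + 5\right)\right) = \left(-55\right) 6 \left(- \frac{1}{6} + \left(0 + 5\right)\right) = - 330 \left(- \frac{1}{6} + 5\right) = \left(-330\right) \frac{29}{6} = -1595$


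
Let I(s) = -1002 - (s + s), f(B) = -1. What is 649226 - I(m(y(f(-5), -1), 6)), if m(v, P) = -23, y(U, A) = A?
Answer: 650182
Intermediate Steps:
I(s) = -1002 - 2*s
649226 - I(m(y(f(-5), -1), 6)) = 649226 - (-1002 - 2*(-23)) = 649226 - (-1002 + 46) = 649226 - 1*(-956) = 649226 + 956 = 650182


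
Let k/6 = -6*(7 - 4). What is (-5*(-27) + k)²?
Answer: 729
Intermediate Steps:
k = -108 (k = 6*(-6*(7 - 4)) = 6*(-6*3) = 6*(-18) = -108)
(-5*(-27) + k)² = (-5*(-27) - 108)² = (135 - 108)² = 27² = 729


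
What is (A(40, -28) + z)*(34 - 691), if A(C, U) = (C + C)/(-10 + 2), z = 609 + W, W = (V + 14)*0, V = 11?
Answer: -393543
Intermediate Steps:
W = 0 (W = (11 + 14)*0 = 25*0 = 0)
z = 609 (z = 609 + 0 = 609)
A(C, U) = -C/4 (A(C, U) = (2*C)/(-8) = (2*C)*(-1/8) = -C/4)
(A(40, -28) + z)*(34 - 691) = (-1/4*40 + 609)*(34 - 691) = (-10 + 609)*(-657) = 599*(-657) = -393543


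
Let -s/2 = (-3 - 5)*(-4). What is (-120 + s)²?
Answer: 33856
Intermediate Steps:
s = -64 (s = -2*(-3 - 5)*(-4) = -(-16)*(-4) = -2*32 = -64)
(-120 + s)² = (-120 - 64)² = (-184)² = 33856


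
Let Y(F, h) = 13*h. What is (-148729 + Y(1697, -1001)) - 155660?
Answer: -317402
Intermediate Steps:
(-148729 + Y(1697, -1001)) - 155660 = (-148729 + 13*(-1001)) - 155660 = (-148729 - 13013) - 155660 = -161742 - 155660 = -317402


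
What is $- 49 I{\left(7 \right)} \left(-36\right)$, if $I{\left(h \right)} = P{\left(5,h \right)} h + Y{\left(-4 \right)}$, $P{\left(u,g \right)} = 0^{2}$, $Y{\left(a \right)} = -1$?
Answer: $-1764$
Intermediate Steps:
$P{\left(u,g \right)} = 0$
$I{\left(h \right)} = -1$ ($I{\left(h \right)} = 0 h - 1 = 0 - 1 = -1$)
$- 49 I{\left(7 \right)} \left(-36\right) = \left(-49\right) \left(-1\right) \left(-36\right) = 49 \left(-36\right) = -1764$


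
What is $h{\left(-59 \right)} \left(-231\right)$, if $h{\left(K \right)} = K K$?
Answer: $-804111$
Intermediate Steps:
$h{\left(K \right)} = K^{2}$
$h{\left(-59 \right)} \left(-231\right) = \left(-59\right)^{2} \left(-231\right) = 3481 \left(-231\right) = -804111$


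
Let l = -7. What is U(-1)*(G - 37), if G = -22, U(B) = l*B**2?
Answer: 413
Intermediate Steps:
U(B) = -7*B**2
U(-1)*(G - 37) = (-7*(-1)**2)*(-22 - 37) = -7*1*(-59) = -7*(-59) = 413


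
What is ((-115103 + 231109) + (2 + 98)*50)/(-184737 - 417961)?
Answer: -60503/301349 ≈ -0.20077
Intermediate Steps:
((-115103 + 231109) + (2 + 98)*50)/(-184737 - 417961) = (116006 + 100*50)/(-602698) = (116006 + 5000)*(-1/602698) = 121006*(-1/602698) = -60503/301349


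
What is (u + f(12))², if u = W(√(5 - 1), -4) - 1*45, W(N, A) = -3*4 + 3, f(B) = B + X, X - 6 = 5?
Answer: 961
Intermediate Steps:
X = 11 (X = 6 + 5 = 11)
f(B) = 11 + B (f(B) = B + 11 = 11 + B)
W(N, A) = -9 (W(N, A) = -12 + 3 = -9)
u = -54 (u = -9 - 1*45 = -9 - 45 = -54)
(u + f(12))² = (-54 + (11 + 12))² = (-54 + 23)² = (-31)² = 961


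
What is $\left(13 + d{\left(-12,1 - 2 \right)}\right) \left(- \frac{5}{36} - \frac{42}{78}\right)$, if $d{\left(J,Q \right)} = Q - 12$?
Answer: $0$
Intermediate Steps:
$d{\left(J,Q \right)} = -12 + Q$
$\left(13 + d{\left(-12,1 - 2 \right)}\right) \left(- \frac{5}{36} - \frac{42}{78}\right) = \left(13 + \left(-12 + \left(1 - 2\right)\right)\right) \left(- \frac{5}{36} - \frac{42}{78}\right) = \left(13 + \left(-12 + \left(1 - 2\right)\right)\right) \left(\left(-5\right) \frac{1}{36} - \frac{7}{13}\right) = \left(13 - 13\right) \left(- \frac{5}{36} - \frac{7}{13}\right) = \left(13 - 13\right) \left(- \frac{317}{468}\right) = 0 \left(- \frac{317}{468}\right) = 0$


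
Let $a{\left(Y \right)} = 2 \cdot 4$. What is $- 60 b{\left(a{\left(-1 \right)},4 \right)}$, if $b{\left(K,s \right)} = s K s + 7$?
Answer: $-8100$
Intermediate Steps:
$a{\left(Y \right)} = 8$
$b{\left(K,s \right)} = 7 + K s^{2}$ ($b{\left(K,s \right)} = K s s + 7 = K s^{2} + 7 = 7 + K s^{2}$)
$- 60 b{\left(a{\left(-1 \right)},4 \right)} = - 60 \left(7 + 8 \cdot 4^{2}\right) = - 60 \left(7 + 8 \cdot 16\right) = - 60 \left(7 + 128\right) = \left(-60\right) 135 = -8100$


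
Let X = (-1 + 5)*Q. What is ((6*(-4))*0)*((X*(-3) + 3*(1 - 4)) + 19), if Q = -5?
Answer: 0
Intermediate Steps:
X = -20 (X = (-1 + 5)*(-5) = 4*(-5) = -20)
((6*(-4))*0)*((X*(-3) + 3*(1 - 4)) + 19) = ((6*(-4))*0)*((-20*(-3) + 3*(1 - 4)) + 19) = (-24*0)*((60 + 3*(-3)) + 19) = 0*((60 - 9) + 19) = 0*(51 + 19) = 0*70 = 0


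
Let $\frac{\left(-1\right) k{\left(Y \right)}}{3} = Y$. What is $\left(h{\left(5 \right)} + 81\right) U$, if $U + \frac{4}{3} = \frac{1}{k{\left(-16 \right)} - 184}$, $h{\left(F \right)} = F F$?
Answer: $- \frac{28991}{204} \approx -142.11$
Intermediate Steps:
$h{\left(F \right)} = F^{2}$
$k{\left(Y \right)} = - 3 Y$
$U = - \frac{547}{408}$ ($U = - \frac{4}{3} + \frac{1}{\left(-3\right) \left(-16\right) - 184} = - \frac{4}{3} + \frac{1}{48 - 184} = - \frac{4}{3} + \frac{1}{-136} = - \frac{4}{3} - \frac{1}{136} = - \frac{547}{408} \approx -1.3407$)
$\left(h{\left(5 \right)} + 81\right) U = \left(5^{2} + 81\right) \left(- \frac{547}{408}\right) = \left(25 + 81\right) \left(- \frac{547}{408}\right) = 106 \left(- \frac{547}{408}\right) = - \frac{28991}{204}$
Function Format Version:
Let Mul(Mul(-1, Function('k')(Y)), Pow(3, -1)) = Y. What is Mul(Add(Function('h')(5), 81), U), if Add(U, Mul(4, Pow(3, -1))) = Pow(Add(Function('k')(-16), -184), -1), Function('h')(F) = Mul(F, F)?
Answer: Rational(-28991, 204) ≈ -142.11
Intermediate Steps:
Function('h')(F) = Pow(F, 2)
Function('k')(Y) = Mul(-3, Y)
U = Rational(-547, 408) (U = Add(Rational(-4, 3), Pow(Add(Mul(-3, -16), -184), -1)) = Add(Rational(-4, 3), Pow(Add(48, -184), -1)) = Add(Rational(-4, 3), Pow(-136, -1)) = Add(Rational(-4, 3), Rational(-1, 136)) = Rational(-547, 408) ≈ -1.3407)
Mul(Add(Function('h')(5), 81), U) = Mul(Add(Pow(5, 2), 81), Rational(-547, 408)) = Mul(Add(25, 81), Rational(-547, 408)) = Mul(106, Rational(-547, 408)) = Rational(-28991, 204)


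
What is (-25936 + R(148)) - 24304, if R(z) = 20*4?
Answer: -50160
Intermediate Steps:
R(z) = 80
(-25936 + R(148)) - 24304 = (-25936 + 80) - 24304 = -25856 - 24304 = -50160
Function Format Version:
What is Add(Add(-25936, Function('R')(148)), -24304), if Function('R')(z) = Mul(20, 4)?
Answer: -50160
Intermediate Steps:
Function('R')(z) = 80
Add(Add(-25936, Function('R')(148)), -24304) = Add(Add(-25936, 80), -24304) = Add(-25856, -24304) = -50160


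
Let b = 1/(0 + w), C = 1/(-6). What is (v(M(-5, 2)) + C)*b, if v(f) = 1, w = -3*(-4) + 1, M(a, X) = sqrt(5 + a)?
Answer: 5/78 ≈ 0.064103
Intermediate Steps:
w = 13 (w = 12 + 1 = 13)
C = -1/6 ≈ -0.16667
b = 1/13 (b = 1/(0 + 13) = 1/13 ≈ 0.076923)
(v(M(-5, 2)) + C)*b = (1 - 1/6)*(1/13) = (5/6)*(1/13) = 5/78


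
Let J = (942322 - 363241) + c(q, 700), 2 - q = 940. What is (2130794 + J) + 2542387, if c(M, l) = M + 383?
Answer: 5251707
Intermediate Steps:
q = -938 (q = 2 - 1*940 = 2 - 940 = -938)
c(M, l) = 383 + M
J = 578526 (J = (942322 - 363241) + (383 - 938) = 579081 - 555 = 578526)
(2130794 + J) + 2542387 = (2130794 + 578526) + 2542387 = 2709320 + 2542387 = 5251707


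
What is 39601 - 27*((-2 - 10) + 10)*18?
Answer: 40573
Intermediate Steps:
39601 - 27*((-2 - 10) + 10)*18 = 39601 - 27*(-12 + 10)*18 = 39601 - 27*(-2)*18 = 39601 - (-54)*18 = 39601 - 1*(-972) = 39601 + 972 = 40573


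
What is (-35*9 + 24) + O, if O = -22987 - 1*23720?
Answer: -46998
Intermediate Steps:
O = -46707 (O = -22987 - 23720 = -46707)
(-35*9 + 24) + O = (-35*9 + 24) - 46707 = (-315 + 24) - 46707 = -291 - 46707 = -46998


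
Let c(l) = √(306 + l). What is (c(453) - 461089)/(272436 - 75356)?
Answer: -461089/197080 + √759/197080 ≈ -2.3395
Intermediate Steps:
(c(453) - 461089)/(272436 - 75356) = (√(306 + 453) - 461089)/(272436 - 75356) = (√759 - 461089)/197080 = (-461089 + √759)*(1/197080) = -461089/197080 + √759/197080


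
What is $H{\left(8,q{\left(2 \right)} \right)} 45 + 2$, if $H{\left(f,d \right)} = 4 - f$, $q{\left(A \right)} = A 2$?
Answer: $-178$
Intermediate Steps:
$q{\left(A \right)} = 2 A$
$H{\left(8,q{\left(2 \right)} \right)} 45 + 2 = \left(4 - 8\right) 45 + 2 = \left(-4\right) 45 + 2 = -180 + 2 = -178$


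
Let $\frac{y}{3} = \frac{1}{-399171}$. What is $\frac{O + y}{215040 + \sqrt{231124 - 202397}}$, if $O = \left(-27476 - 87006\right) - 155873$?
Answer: $- \frac{7735553330749440}{6152844795962761} + \frac{35972625236 \sqrt{28727}}{6152844795962761} \approx -1.2562$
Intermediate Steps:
$y = - \frac{1}{133057}$ ($y = \frac{3}{-399171} = 3 \left(- \frac{1}{399171}\right) = - \frac{1}{133057} \approx -7.5156 \cdot 10^{-6}$)
$O = -270355$ ($O = -114482 - 155873 = -270355$)
$\frac{O + y}{215040 + \sqrt{231124 - 202397}} = \frac{-270355 - \frac{1}{133057}}{215040 + \sqrt{231124 - 202397}} = - \frac{35972625236}{133057 \left(215040 + \sqrt{28727}\right)}$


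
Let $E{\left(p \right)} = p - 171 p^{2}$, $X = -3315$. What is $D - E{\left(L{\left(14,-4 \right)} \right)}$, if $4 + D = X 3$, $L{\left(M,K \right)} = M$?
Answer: $23553$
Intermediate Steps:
$D = -9949$ ($D = -4 - 9945 = -9949$)
$D - E{\left(L{\left(14,-4 \right)} \right)} = -9949 - 14 \left(1 - 2394\right) = -9949 - 14 \left(-2393\right) = -9949 - -33502 = -9949 + 33502 = 23553$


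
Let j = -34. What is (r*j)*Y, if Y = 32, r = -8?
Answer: 8704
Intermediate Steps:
(r*j)*Y = -8*(-34)*32 = 272*32 = 8704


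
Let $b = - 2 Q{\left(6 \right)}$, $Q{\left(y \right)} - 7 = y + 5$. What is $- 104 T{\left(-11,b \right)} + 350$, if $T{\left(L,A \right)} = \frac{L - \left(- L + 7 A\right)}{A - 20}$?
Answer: $\frac{5440}{7} \approx 777.14$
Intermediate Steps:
$Q{\left(y \right)} = 12 + y$ ($Q{\left(y \right)} = 7 + \left(y + 5\right) = 7 + \left(5 + y\right) = 12 + y$)
$b = -36$ ($b = - 2 \left(12 + 6\right) = \left(-2\right) 18 = -36$)
$T{\left(L,A \right)} = \frac{- 7 A + 2 L}{-20 + A}$ ($T{\left(L,A \right)} = \frac{L - \left(- L + 7 A\right)}{-20 + A} = \frac{- 7 A + 2 L}{-20 + A}$)
$- 104 T{\left(-11,b \right)} + 350 = - 104 \frac{\left(-7\right) \left(-36\right) + 2 \left(-11\right)}{-20 - 36} + 350 = - 104 \frac{252 - 22}{-56} + 350 = - 104 \left(\left(- \frac{1}{56}\right) 230\right) + 350 = \left(-104\right) \left(- \frac{115}{28}\right) + 350 = \frac{2990}{7} + 350 = \frac{5440}{7}$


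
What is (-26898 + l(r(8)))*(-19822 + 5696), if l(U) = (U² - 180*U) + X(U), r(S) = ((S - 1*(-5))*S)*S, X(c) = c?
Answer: -7294638148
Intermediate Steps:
r(S) = S²*(5 + S) (r(S) = ((S + 5)*S)*S = ((5 + S)*S)*S = (S*(5 + S))*S = S²*(5 + S))
l(U) = U² - 179*U (l(U) = (U² - 180*U) + U = U² - 179*U)
(-26898 + l(r(8)))*(-19822 + 5696) = (-26898 + (8²*(5 + 8))*(-179 + 8²*(5 + 8)))*(-19822 + 5696) = (-26898 + (64*13)*(-179 + 64*13))*(-14126) = (-26898 + 832*(-179 + 832))*(-14126) = (-26898 + 832*653)*(-14126) = (-26898 + 543296)*(-14126) = 516398*(-14126) = -7294638148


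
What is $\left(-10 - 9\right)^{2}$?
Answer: $361$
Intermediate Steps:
$\left(-10 - 9\right)^{2} = \left(-19\right)^{2} = 361$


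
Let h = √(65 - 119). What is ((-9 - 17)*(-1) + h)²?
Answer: 622 + 156*I*√6 ≈ 622.0 + 382.12*I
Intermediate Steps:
h = 3*I*√6 (h = √(-54) = 3*I*√6 ≈ 7.3485*I)
((-9 - 17)*(-1) + h)² = ((-9 - 17)*(-1) + 3*I*√6)² = (-26*(-1) + 3*I*√6)² = (26 + 3*I*√6)²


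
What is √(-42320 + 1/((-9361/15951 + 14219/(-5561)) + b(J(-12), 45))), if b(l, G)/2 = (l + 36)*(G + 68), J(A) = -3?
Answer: I*√1156607061216979524930179222/165317980312 ≈ 205.72*I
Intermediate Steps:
b(l, G) = 2*(36 + l)*(68 + G) (b(l, G) = 2*((l + 36)*(G + 68)) = 2*((36 + l)*(68 + G)) = 2*(36 + l)*(68 + G))
√(-42320 + 1/((-9361/15951 + 14219/(-5561)) + b(J(-12), 45))) = √(-42320 + 1/((-9361/15951 + 14219/(-5561)) + (4896 + 72*45 + 136*(-3) + 2*45*(-3)))) = √(-42320 + 1/((-9361*1/15951 + 14219*(-1/5561)) + (4896 + 3240 - 408 - 270))) = √(-42320 + 1/((-9361/15951 - 14219/5561) + 7458)) = √(-42320 + 1/(-278863790/88703511 + 7458)) = √(-42320 + 1/(661271921248/88703511)) = √(-42320 + 88703511/661271921248) = √(-27985027618511849/661271921248) = I*√1156607061216979524930179222/165317980312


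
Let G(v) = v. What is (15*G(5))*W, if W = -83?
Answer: -6225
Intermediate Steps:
(15*G(5))*W = (15*5)*(-83) = 75*(-83) = -6225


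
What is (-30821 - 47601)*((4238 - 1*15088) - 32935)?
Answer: 3433707270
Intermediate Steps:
(-30821 - 47601)*((4238 - 1*15088) - 32935) = -78422*((4238 - 15088) - 32935) = -78422*(-10850 - 32935) = -78422*(-43785) = 3433707270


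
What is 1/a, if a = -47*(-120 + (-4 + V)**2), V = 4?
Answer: 1/5640 ≈ 0.00017730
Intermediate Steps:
a = 5640 (a = -47*(-120 + (-4 + 4)**2) = -47*(-120 + 0**2) = -47*(-120 + 0) = -47*(-120) = 5640)
1/a = 1/5640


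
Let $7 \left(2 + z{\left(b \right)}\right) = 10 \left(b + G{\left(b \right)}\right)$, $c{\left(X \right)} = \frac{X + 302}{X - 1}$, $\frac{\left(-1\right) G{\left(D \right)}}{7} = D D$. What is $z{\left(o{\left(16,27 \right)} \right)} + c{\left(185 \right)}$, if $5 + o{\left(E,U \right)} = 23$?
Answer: $- \frac{4139167}{1288} \approx -3213.6$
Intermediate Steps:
$o{\left(E,U \right)} = 18$ ($o{\left(E,U \right)} = -5 + 23 = 18$)
$G{\left(D \right)} = - 7 D^{2}$ ($G{\left(D \right)} = - 7 D D = - 7 D^{2}$)
$c{\left(X \right)} = \frac{302 + X}{-1 + X}$
$z{\left(b \right)} = -2 - 10 b^{2} + \frac{10 b}{7}$ ($z{\left(b \right)} = -2 + \frac{10 \left(b - 7 b^{2}\right)}{7} = -2 + \frac{- 70 b^{2} + 10 b}{7} = -2 - \left(10 b^{2} - \frac{10 b}{7}\right) = -2 - 10 b^{2} + \frac{10 b}{7}$)
$z{\left(o{\left(16,27 \right)} \right)} + c{\left(185 \right)} = \left(-2 - 10 \cdot 18^{2} + \frac{10}{7} \cdot 18\right) + \frac{302 + 185}{-1 + 185} = \left(-2 - 3240 + \frac{180}{7}\right) + \frac{1}{184} \cdot 487 = - \frac{22514}{7} + \frac{487}{184} = - \frac{4139167}{1288}$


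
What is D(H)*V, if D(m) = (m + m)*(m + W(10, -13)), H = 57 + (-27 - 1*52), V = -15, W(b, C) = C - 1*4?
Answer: -25740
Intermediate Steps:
W(b, C) = -4 + C (W(b, C) = C - 4 = -4 + C)
H = -22 (H = 57 + (-27 - 52) = 57 - 79 = -22)
D(m) = 2*m*(-17 + m) (D(m) = (m + m)*(m + (-4 - 13)) = (2*m)*(m - 17) = (2*m)*(-17 + m) = 2*m*(-17 + m))
D(H)*V = (2*(-22)*(-17 - 22))*(-15) = (2*(-22)*(-39))*(-15) = 1716*(-15) = -25740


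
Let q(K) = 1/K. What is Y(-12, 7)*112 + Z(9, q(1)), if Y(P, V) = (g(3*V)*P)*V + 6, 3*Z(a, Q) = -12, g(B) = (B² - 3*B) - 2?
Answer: -3536740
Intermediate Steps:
g(B) = -2 + B² - 3*B
Z(a, Q) = -4 (Z(a, Q) = (⅓)*(-12) = -4)
Y(P, V) = 6 + P*V*(-2 - 9*V + 9*V²) (Y(P, V) = ((-2 + (3*V)² - 9*V)*P)*V + 6 = ((-2 + 9*V² - 9*V)*P)*V + 6 = ((-2 - 9*V + 9*V²)*P)*V + 6 = (P*(-2 - 9*V + 9*V²))*V + 6 = P*V*(-2 - 9*V + 9*V²) + 6 = 6 + P*V*(-2 - 9*V + 9*V²))
Y(-12, 7)*112 + Z(9, q(1)) = (6 - 1*(-12)*7*(2 - 9*7² + 9*7))*112 - 4 = (6 - 1*(-12)*7*(2 - 9*49 + 63))*112 - 4 = (6 - 1*(-12)*7*(2 - 441 + 63))*112 - 4 = (6 - 1*(-12)*7*(-376))*112 - 4 = (6 - 31584)*112 - 4 = -31578*112 - 4 = -3536736 - 4 = -3536740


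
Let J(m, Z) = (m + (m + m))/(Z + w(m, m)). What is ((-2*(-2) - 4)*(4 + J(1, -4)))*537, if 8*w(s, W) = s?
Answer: 0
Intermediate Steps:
w(s, W) = s/8
J(m, Z) = 3*m/(Z + m/8) (J(m, Z) = (m + (m + m))/(Z + m/8) = (m + 2*m)/(Z + m/8) = (3*m)/(Z + m/8) = 3*m/(Z + m/8))
((-2*(-2) - 4)*(4 + J(1, -4)))*537 = ((-2*(-2) - 4)*(4 + 24*1/(1 + 8*(-4))))*537 = ((4 - 4)*(4 + 24*1/(1 - 32)))*537 = (0*(4 + 24*1/(-31)))*537 = (0*(4 + 24*1*(-1/31)))*537 = (0*(4 - 24/31))*537 = (0*(100/31))*537 = 0*537 = 0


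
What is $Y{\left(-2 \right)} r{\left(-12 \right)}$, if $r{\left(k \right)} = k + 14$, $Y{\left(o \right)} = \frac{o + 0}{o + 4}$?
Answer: $-2$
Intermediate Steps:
$Y{\left(o \right)} = \frac{o}{4 + o}$
$r{\left(k \right)} = 14 + k$
$Y{\left(-2 \right)} r{\left(-12 \right)} = - \frac{2}{4 - 2} \left(14 - 12\right) = - \frac{2}{2} \cdot 2 = \left(-2\right) \frac{1}{2} \cdot 2 = \left(-1\right) 2 = -2$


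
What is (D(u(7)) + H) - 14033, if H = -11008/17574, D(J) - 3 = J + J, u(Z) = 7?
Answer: -123164096/8787 ≈ -14017.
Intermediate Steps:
D(J) = 3 + 2*J (D(J) = 3 + (J + J) = 3 + 2*J)
H = -5504/8787 (H = -11008*1/17574 = -5504/8787 ≈ -0.62638)
(D(u(7)) + H) - 14033 = ((3 + 2*7) - 5504/8787) - 14033 = ((3 + 14) - 5504/8787) - 14033 = (17 - 5504/8787) - 14033 = 143875/8787 - 14033 = -123164096/8787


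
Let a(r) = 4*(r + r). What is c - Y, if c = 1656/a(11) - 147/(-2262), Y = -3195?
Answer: 26655947/8294 ≈ 3213.9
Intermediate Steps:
a(r) = 8*r (a(r) = 4*(2*r) = 8*r)
c = 156617/8294 (c = 1656/((8*11)) - 147/(-2262) = 1656/88 - 147*(-1/2262) = 1656*(1/88) + 49/754 = 207/11 + 49/754 = 156617/8294 ≈ 18.883)
c - Y = 156617/8294 - 1*(-3195) = 156617/8294 + 3195 = 26655947/8294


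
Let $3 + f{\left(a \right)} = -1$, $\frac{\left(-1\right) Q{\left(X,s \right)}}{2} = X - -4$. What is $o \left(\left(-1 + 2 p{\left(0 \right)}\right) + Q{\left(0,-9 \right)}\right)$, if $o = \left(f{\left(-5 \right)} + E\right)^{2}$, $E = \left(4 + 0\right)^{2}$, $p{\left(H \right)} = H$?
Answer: $-1296$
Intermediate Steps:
$Q{\left(X,s \right)} = -8 - 2 X$ ($Q{\left(X,s \right)} = - 2 \left(X - -4\right) = - 2 \left(X + 4\right) = - 2 \left(4 + X\right) = -8 - 2 X$)
$f{\left(a \right)} = -4$ ($f{\left(a \right)} = -3 - 1 = -4$)
$E = 16$ ($E = 4^{2} = 16$)
$o = 144$ ($o = \left(-4 + 16\right)^{2} = 12^{2} = 144$)
$o \left(\left(-1 + 2 p{\left(0 \right)}\right) + Q{\left(0,-9 \right)}\right) = 144 \left(\left(-1 + 2 \cdot 0\right) - 8\right) = 144 \left(\left(-1 + 0\right) + \left(-8 + 0\right)\right) = 144 \left(-1 - 8\right) = 144 \left(-9\right) = -1296$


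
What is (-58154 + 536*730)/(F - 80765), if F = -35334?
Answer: -333126/116099 ≈ -2.8693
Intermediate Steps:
(-58154 + 536*730)/(F - 80765) = (-58154 + 536*730)/(-35334 - 80765) = (-58154 + 391280)/(-116099) = 333126*(-1/116099) = -333126/116099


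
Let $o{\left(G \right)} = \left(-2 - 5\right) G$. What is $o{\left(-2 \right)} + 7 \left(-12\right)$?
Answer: $-70$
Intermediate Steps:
$o{\left(G \right)} = - 7 G$
$o{\left(-2 \right)} + 7 \left(-12\right) = \left(-7\right) \left(-2\right) + 7 \left(-12\right) = 14 - 84 = -70$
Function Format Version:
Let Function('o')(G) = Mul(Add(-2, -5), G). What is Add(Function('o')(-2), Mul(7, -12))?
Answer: -70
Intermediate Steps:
Function('o')(G) = Mul(-7, G)
Add(Function('o')(-2), Mul(7, -12)) = Add(Mul(-7, -2), Mul(7, -12)) = Add(14, -84) = -70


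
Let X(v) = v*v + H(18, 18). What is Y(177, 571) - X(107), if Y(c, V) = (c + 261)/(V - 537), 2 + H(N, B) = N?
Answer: -194686/17 ≈ -11452.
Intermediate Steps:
H(N, B) = -2 + N
Y(c, V) = (261 + c)/(-537 + V)
X(v) = 16 + v² (X(v) = v*v + (-2 + 18) = v² + 16 = 16 + v²)
Y(177, 571) - X(107) = (261 + 177)/(-537 + 571) - (16 + 107²) = 438/34 - (16 + 11449) = (1/34)*438 - 1*11465 = 219/17 - 11465 = -194686/17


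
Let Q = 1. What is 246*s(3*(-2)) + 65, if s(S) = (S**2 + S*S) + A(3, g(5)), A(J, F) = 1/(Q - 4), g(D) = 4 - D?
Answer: 17695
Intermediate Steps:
A(J, F) = -1/3 (A(J, F) = 1/(1 - 4) = 1/(-3) = -1/3)
s(S) = -1/3 + 2*S**2 (s(S) = (S**2 + S*S) - 1/3 = (S**2 + S**2) - 1/3 = 2*S**2 - 1/3 = -1/3 + 2*S**2)
246*s(3*(-2)) + 65 = 246*(-1/3 + 2*(3*(-2))**2) + 65 = 246*(-1/3 + 2*(-6)**2) + 65 = 246*(-1/3 + 2*36) + 65 = 246*(-1/3 + 72) + 65 = 246*(215/3) + 65 = 17630 + 65 = 17695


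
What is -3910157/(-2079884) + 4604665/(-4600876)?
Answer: 525811152417/598080523649 ≈ 0.87916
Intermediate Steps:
-3910157/(-2079884) + 4604665/(-4600876) = -3910157*(-1/2079884) + 4604665*(-1/4600876) = 3910157/2079884 - 4604665/4600876 = 525811152417/598080523649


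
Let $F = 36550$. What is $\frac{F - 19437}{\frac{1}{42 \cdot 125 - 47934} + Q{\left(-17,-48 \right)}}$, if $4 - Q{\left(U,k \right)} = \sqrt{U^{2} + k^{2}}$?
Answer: $- \frac{124713601339620}{4695098118383} - \frac{31178582947728 \sqrt{2593}}{4695098118383} \approx -364.72$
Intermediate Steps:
$Q{\left(U,k \right)} = 4 - \sqrt{U^{2} + k^{2}}$
$\frac{F - 19437}{\frac{1}{42 \cdot 125 - 47934} + Q{\left(-17,-48 \right)}} = \frac{36550 - 19437}{\frac{1}{42 \cdot 125 - 47934} + \left(4 - \sqrt{\left(-17\right)^{2} + \left(-48\right)^{2}}\right)} = \frac{17113}{\frac{1}{5250 - 47934} + \left(4 - \sqrt{289 + 2304}\right)} = \frac{17113}{\frac{1}{-42684} + \left(4 - \sqrt{2593}\right)} = \frac{17113}{- \frac{1}{42684} + \left(4 - \sqrt{2593}\right)} = \frac{17113}{\frac{170735}{42684} - \sqrt{2593}}$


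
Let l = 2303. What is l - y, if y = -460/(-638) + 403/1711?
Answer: 43326760/18821 ≈ 2302.0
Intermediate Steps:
y = 18003/18821 (y = -460*(-1/638) + 403*(1/1711) = 230/319 + 403/1711 = 18003/18821 ≈ 0.95654)
l - y = 2303 - 1*18003/18821 = 2303 - 18003/18821 = 43326760/18821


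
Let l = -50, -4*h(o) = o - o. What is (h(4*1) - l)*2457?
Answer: 122850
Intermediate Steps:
h(o) = 0 (h(o) = -(o - o)/4 = -¼*0 = 0)
(h(4*1) - l)*2457 = (0 - 1*(-50))*2457 = (0 + 50)*2457 = 50*2457 = 122850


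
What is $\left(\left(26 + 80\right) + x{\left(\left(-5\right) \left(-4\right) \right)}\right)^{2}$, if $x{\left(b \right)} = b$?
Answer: $15876$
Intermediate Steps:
$\left(\left(26 + 80\right) + x{\left(\left(-5\right) \left(-4\right) \right)}\right)^{2} = \left(\left(26 + 80\right) - -20\right)^{2} = \left(106 + 20\right)^{2} = 126^{2} = 15876$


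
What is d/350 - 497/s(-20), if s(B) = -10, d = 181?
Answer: 8788/175 ≈ 50.217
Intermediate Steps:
d/350 - 497/s(-20) = 181/350 - 497/(-10) = 181*(1/350) - 497*(-⅒) = 181/350 + 497/10 = 8788/175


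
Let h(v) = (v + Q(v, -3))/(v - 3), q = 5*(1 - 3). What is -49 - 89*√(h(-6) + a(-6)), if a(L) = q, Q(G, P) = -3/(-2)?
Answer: -49 - 89*I*√38/2 ≈ -49.0 - 274.32*I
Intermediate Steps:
Q(G, P) = 3/2 (Q(G, P) = -3*(-½) = 3/2)
q = -10 (q = 5*(-2) = -10)
h(v) = (3/2 + v)/(-3 + v) (h(v) = (v + 3/2)/(v - 3) = (3/2 + v)/(-3 + v))
a(L) = -10
-49 - 89*√(h(-6) + a(-6)) = -49 - 89*√((3/2 - 6)/(-3 - 6) - 10) = -49 - 89*√(-9/2/(-9) - 10) = -49 - 89*√(-⅑*(-9/2) - 10) = -49 - 89*√(½ - 10) = -49 - 89*I*√38/2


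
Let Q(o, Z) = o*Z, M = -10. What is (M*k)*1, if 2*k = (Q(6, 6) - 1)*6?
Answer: -1050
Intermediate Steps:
Q(o, Z) = Z*o
k = 105 (k = ((6*6 - 1)*6)/2 = ((36 - 1)*6)/2 = (35*6)/2 = (½)*210 = 105)
(M*k)*1 = -10*105*1 = -1050*1 = -1050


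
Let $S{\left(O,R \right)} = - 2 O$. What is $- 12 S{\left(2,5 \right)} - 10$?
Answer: $38$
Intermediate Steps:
$- 12 S{\left(2,5 \right)} - 10 = - 12 \left(\left(-2\right) 2\right) - 10 = \left(-12\right) \left(-4\right) - 10 = 48 - 10 = 38$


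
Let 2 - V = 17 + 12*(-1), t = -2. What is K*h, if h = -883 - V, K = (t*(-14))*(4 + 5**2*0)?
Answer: -98560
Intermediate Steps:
V = -3 (V = 2 - (17 + 12*(-1)) = 2 - (17 - 12) = 2 - 1*5 = 2 - 5 = -3)
K = 112 (K = (-2*(-14))*(4 + 5**2*0) = 28*(4 + 25*0) = 28*(4 + 0) = 28*4 = 112)
h = -880 (h = -883 - 1*(-3) = -883 + 3 = -880)
K*h = 112*(-880) = -98560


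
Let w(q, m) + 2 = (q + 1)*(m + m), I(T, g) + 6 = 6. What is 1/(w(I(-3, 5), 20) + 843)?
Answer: 1/881 ≈ 0.0011351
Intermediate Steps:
I(T, g) = 0 (I(T, g) = -6 + 6 = 0)
w(q, m) = -2 + 2*m*(1 + q) (w(q, m) = -2 + (q + 1)*(m + m) = -2 + (1 + q)*(2*m) = -2 + 2*m*(1 + q))
1/(w(I(-3, 5), 20) + 843) = 1/((-2 + 2*20 + 2*20*0) + 843) = 1/((-2 + 40 + 0) + 843) = 1/(38 + 843) = 1/881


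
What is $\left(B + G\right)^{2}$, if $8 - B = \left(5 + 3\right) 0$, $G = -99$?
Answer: $8281$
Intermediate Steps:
$B = 8$ ($B = 8 - \left(5 + 3\right) 0 = 8 - 8 \cdot 0 = 8 - 0 = 8 + 0 = 8$)
$\left(B + G\right)^{2} = \left(8 - 99\right)^{2} = \left(-91\right)^{2} = 8281$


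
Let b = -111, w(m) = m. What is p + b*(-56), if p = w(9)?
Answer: 6225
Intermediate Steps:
p = 9
p + b*(-56) = 9 - 111*(-56) = 9 + 6216 = 6225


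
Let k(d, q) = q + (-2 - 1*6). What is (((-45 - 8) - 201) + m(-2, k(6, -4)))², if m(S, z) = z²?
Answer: 12100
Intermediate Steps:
k(d, q) = -8 + q (k(d, q) = q + (-2 - 6) = q - 8 = -8 + q)
(((-45 - 8) - 201) + m(-2, k(6, -4)))² = (((-45 - 8) - 201) + (-8 - 4)²)² = ((-53 - 201) + (-12)²)² = (-254 + 144)² = (-110)² = 12100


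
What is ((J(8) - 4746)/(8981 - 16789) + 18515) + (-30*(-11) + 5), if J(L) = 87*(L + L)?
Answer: 73592077/3904 ≈ 18850.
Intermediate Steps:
J(L) = 174*L (J(L) = 87*(2*L) = 174*L)
((J(8) - 4746)/(8981 - 16789) + 18515) + (-30*(-11) + 5) = ((174*8 - 4746)/(8981 - 16789) + 18515) + (-30*(-11) + 5) = ((1392 - 4746)/(-7808) + 18515) + (330 + 5) = (-3354*(-1/7808) + 18515) + 335 = (1677/3904 + 18515) + 335 = 72284237/3904 + 335 = 73592077/3904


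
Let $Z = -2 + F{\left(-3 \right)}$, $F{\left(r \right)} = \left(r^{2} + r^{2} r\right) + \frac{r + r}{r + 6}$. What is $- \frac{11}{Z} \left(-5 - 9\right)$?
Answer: $-7$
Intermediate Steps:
$F{\left(r \right)} = r^{2} + r^{3} + \frac{2 r}{6 + r}$ ($F{\left(r \right)} = \left(r^{2} + r^{3}\right) + \frac{2 r}{6 + r} = r^{2} + r^{3} + \frac{2 r}{6 + r}$)
$Z = -22$ ($Z = -2 - \frac{3 \left(2 + \left(-3\right)^{3} + 6 \left(-3\right) + 7 \left(-3\right)^{2}\right)}{6 - 3} = -2 - \frac{3 \left(2 - 27 - 18 + 7 \cdot 9\right)}{3} = -2 - 1 \left(2 - 27 - 18 + 63\right) = -2 - 1 \cdot 20 = -2 - 20 = -22$)
$- \frac{11}{Z} \left(-5 - 9\right) = - \frac{11}{-22} \left(-5 - 9\right) = \left(-11\right) \left(- \frac{1}{22}\right) \left(-14\right) = \frac{1}{2} \left(-14\right) = -7$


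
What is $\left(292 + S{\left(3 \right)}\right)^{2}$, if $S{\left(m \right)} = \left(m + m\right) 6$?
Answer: $107584$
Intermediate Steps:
$S{\left(m \right)} = 12 m$ ($S{\left(m \right)} = 2 m 6 = 12 m$)
$\left(292 + S{\left(3 \right)}\right)^{2} = \left(292 + 12 \cdot 3\right)^{2} = \left(292 + 36\right)^{2} = 328^{2} = 107584$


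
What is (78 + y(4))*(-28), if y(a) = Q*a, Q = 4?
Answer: -2632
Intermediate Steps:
y(a) = 4*a
(78 + y(4))*(-28) = (78 + 4*4)*(-28) = (78 + 16)*(-28) = 94*(-28) = -2632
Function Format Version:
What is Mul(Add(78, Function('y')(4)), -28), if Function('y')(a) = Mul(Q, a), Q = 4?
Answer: -2632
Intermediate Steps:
Function('y')(a) = Mul(4, a)
Mul(Add(78, Function('y')(4)), -28) = Mul(Add(78, Mul(4, 4)), -28) = Mul(Add(78, 16), -28) = Mul(94, -28) = -2632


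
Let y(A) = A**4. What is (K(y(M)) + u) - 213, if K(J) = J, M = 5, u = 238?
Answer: 650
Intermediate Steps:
(K(y(M)) + u) - 213 = (5**4 + 238) - 213 = (625 + 238) - 213 = 863 - 213 = 650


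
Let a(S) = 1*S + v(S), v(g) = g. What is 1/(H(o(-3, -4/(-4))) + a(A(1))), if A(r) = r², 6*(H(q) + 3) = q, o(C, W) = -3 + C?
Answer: -½ ≈ -0.50000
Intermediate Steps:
H(q) = -3 + q/6
a(S) = 2*S (a(S) = 1*S + S = S + S = 2*S)
1/(H(o(-3, -4/(-4))) + a(A(1))) = 1/((-3 + (-3 - 3)/6) + 2*1²) = 1/((-3 + (⅙)*(-6)) + 2*1) = 1/((-3 - 1) + 2) = 1/(-4 + 2) = 1/(-2) = -½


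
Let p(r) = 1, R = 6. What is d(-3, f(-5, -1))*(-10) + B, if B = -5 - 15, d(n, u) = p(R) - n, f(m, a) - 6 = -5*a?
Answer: -60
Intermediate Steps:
f(m, a) = 6 - 5*a
d(n, u) = 1 - n
B = -20
d(-3, f(-5, -1))*(-10) + B = (1 - 1*(-3))*(-10) - 20 = (1 + 3)*(-10) - 20 = 4*(-10) - 20 = -40 - 20 = -60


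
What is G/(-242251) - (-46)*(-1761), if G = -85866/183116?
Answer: -1796714461757415/22180017058 ≈ -81006.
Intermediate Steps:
G = -42933/91558 (G = -85866*1/183116 = -42933/91558 ≈ -0.46892)
G/(-242251) - (-46)*(-1761) = -42933/91558/(-242251) - (-46)*(-1761) = -42933/91558*(-1/242251) - 1*81006 = 42933/22180017058 - 81006 = -1796714461757415/22180017058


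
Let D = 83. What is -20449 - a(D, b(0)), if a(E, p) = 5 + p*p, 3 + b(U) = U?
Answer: -20463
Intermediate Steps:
b(U) = -3 + U
a(E, p) = 5 + p²
-20449 - a(D, b(0)) = -20449 - (5 + (-3 + 0)²) = -20449 - (5 + (-3)²) = -20449 - (5 + 9) = -20449 - 1*14 = -20449 - 14 = -20463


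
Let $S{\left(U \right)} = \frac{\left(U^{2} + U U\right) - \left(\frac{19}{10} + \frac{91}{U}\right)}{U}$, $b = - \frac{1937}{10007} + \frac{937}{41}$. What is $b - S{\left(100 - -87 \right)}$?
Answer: $- \frac{50406050928359}{143473261030} \approx -351.33$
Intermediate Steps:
$b = \frac{9297142}{410287}$ ($b = \left(-1937\right) \frac{1}{10007} + 937 \cdot \frac{1}{41} = - \frac{1937}{10007} + \frac{937}{41} = \frac{9297142}{410287} \approx 22.66$)
$S{\left(U \right)} = \frac{- \frac{19}{10} - \frac{91}{U} + 2 U^{2}}{U}$ ($S{\left(U \right)} = \frac{\left(U^{2} + U^{2}\right) - \left(\frac{19}{10} + \frac{91}{U}\right)}{U} = \frac{2 U^{2} - \left(\frac{19}{10} + \frac{91}{U}\right)}{U} = \frac{- \frac{19}{10} - \frac{91}{U} + 2 U^{2}}{U}$)
$b - S{\left(100 - -87 \right)} = \frac{9297142}{410287} - \left(- \frac{91}{\left(100 - -87\right)^{2}} + 2 \left(100 - -87\right) - \frac{19}{10 \left(100 - -87\right)}\right) = \frac{9297142}{410287} - \left(- \frac{91}{\left(100 + 87\right)^{2}} + 2 \left(100 + 87\right) - \frac{19}{10 \left(100 + 87\right)}\right) = \frac{9297142}{410287} - \left(- \frac{91}{34969} + 2 \cdot 187 - \frac{19}{10 \cdot 187}\right) = \frac{9297142}{410287} - \left(\left(-91\right) \frac{1}{34969} + 374 - \frac{19}{1870}\right) = \frac{9297142}{410287} - \left(- \frac{91}{34969} + 374 - \frac{19}{1870}\right) = \frac{9297142}{410287} - \frac{130779597}{349690} = - \frac{50406050928359}{143473261030}$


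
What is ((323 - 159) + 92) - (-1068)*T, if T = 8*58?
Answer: 495808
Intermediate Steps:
T = 464
((323 - 159) + 92) - (-1068)*T = ((323 - 159) + 92) - (-1068)*464 = (164 + 92) - 1068*(-464) = 256 + 495552 = 495808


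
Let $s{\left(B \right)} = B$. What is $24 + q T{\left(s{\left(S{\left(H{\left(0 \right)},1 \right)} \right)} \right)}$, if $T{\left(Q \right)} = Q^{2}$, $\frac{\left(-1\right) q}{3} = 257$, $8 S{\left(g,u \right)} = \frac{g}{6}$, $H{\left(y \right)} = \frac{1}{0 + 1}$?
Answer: $\frac{18175}{768} \approx 23.665$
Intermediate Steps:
$H{\left(y \right)} = 1$ ($H{\left(y \right)} = 1^{-1} = 1$)
$S{\left(g,u \right)} = \frac{g}{48}$ ($S{\left(g,u \right)} = \frac{g \frac{1}{6}}{8} = \frac{\frac{1}{6} g}{8} = \frac{g}{48}$)
$q = -771$ ($q = \left(-3\right) 257 = -771$)
$24 + q T{\left(s{\left(S{\left(H{\left(0 \right)},1 \right)} \right)} \right)} = 24 - 771 \left(\frac{1}{48} \cdot 1\right)^{2} = 24 - \frac{771}{2304} = 24 - \frac{257}{768} = \frac{18175}{768}$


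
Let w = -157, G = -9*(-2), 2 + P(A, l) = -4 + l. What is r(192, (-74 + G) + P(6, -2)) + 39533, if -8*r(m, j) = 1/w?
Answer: 49653449/1256 ≈ 39533.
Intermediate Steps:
P(A, l) = -6 + l (P(A, l) = -2 + (-4 + l) = -6 + l)
G = 18
r(m, j) = 1/1256 (r(m, j) = -⅛/(-157) = -⅛*(-1/157) = 1/1256)
r(192, (-74 + G) + P(6, -2)) + 39533 = 1/1256 + 39533 = 49653449/1256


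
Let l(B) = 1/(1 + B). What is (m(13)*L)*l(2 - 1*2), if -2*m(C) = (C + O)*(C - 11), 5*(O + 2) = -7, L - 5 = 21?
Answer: -1248/5 ≈ -249.60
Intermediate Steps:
L = 26 (L = 5 + 21 = 26)
O = -17/5 (O = -2 + (1/5)*(-7) = -2 - 7/5 = -17/5 ≈ -3.4000)
m(C) = -(-11 + C)*(-17/5 + C)/2 (m(C) = -(C - 17/5)*(C - 11)/2 = -(-17/5 + C)*(-11 + C)/2 = -(-11 + C)*(-17/5 + C)/2)
(m(13)*L)*l(2 - 1*2) = ((-187/10 - 1/2*13**2 + (36/5)*13)*26)/(1 + (2 - 1*2)) = ((-187/10 - 1/2*169 + 468/5)*26)/(1 + (2 - 2)) = ((-187/10 - 169/2 + 468/5)*26)/(1 + 0) = -48/5*26/1 = -1248/5*1 = -1248/5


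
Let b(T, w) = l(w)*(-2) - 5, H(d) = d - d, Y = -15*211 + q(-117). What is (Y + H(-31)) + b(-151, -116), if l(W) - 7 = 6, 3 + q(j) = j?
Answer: -3316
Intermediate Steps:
q(j) = -3 + j
l(W) = 13 (l(W) = 7 + 6 = 13)
Y = -3285 (Y = -15*211 + (-3 - 117) = -3165 - 120 = -3285)
H(d) = 0
b(T, w) = -31 (b(T, w) = 13*(-2) - 5 = -26 - 5 = -31)
(Y + H(-31)) + b(-151, -116) = (-3285 + 0) - 31 = -3285 - 31 = -3316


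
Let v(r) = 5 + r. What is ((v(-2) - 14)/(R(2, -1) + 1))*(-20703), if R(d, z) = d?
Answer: 75911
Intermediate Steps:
((v(-2) - 14)/(R(2, -1) + 1))*(-20703) = (((5 - 2) - 14)/(2 + 1))*(-20703) = ((3 - 14)/3)*(-20703) = -11*⅓*(-20703) = -11/3*(-20703) = 75911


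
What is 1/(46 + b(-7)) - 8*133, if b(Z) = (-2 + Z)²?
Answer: -135127/127 ≈ -1064.0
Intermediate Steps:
1/(46 + b(-7)) - 8*133 = 1/(46 + (-2 - 7)²) - 8*133 = 1/(46 + (-9)²) - 1064 = 1/(46 + 81) - 1064 = 1/127 - 1064 = -135127/127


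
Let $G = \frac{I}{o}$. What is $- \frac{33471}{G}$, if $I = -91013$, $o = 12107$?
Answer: $\frac{405233397}{91013} \approx 4452.5$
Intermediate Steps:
$G = - \frac{91013}{12107} \approx -7.5174$
$- \frac{33471}{G} = - \frac{33471}{- \frac{91013}{12107}} = \left(-33471\right) \left(- \frac{12107}{91013}\right) = \frac{405233397}{91013}$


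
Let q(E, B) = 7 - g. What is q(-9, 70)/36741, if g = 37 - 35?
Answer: 5/36741 ≈ 0.00013609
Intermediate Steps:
g = 2
q(E, B) = 5 (q(E, B) = 7 - 1*2 = 7 - 2 = 5)
q(-9, 70)/36741 = 5/36741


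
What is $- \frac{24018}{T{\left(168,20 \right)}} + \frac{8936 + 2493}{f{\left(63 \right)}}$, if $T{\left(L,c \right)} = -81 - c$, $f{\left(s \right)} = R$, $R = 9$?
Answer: $\frac{1370491}{909} \approx 1507.7$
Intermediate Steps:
$f{\left(s \right)} = 9$
$- \frac{24018}{T{\left(168,20 \right)}} + \frac{8936 + 2493}{f{\left(63 \right)}} = - \frac{24018}{-81 - 20} + \frac{8936 + 2493}{9} = - \frac{24018}{-81 - 20} + 11429 \cdot \frac{1}{9} = - \frac{24018}{-101} + \frac{11429}{9} = \left(-24018\right) \left(- \frac{1}{101}\right) + \frac{11429}{9} = \frac{24018}{101} + \frac{11429}{9} = \frac{1370491}{909}$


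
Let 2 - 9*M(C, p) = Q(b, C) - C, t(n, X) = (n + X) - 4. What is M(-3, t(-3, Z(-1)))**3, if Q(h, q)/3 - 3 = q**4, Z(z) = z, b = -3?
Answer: -16194277/729 ≈ -22214.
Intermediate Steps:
t(n, X) = -4 + X + n (t(n, X) = (X + n) - 4 = -4 + X + n)
Q(h, q) = 9 + 3*q**4
M(C, p) = -7/9 - C**4/3 + C/9 (M(C, p) = 2/9 - ((9 + 3*C**4) - C)/9 = 2/9 - (9 - C + 3*C**4)/9 = 2/9 + (-1 - C**4/3 + C/9) = -7/9 - C**4/3 + C/9)
M(-3, t(-3, Z(-1)))**3 = (-7/9 - 1/3*(-3)**4 + (1/9)*(-3))**3 = (-7/9 - 1/3*81 - 1/3)**3 = (-7/9 - 27 - 1/3)**3 = (-253/9)**3 = -16194277/729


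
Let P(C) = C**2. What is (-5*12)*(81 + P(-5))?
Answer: -6360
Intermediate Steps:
(-5*12)*(81 + P(-5)) = (-5*12)*(81 + (-5)**2) = -60*(81 + 25) = -60*106 = -6360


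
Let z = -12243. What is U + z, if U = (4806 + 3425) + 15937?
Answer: 11925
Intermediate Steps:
U = 24168 (U = 8231 + 15937 = 24168)
U + z = 24168 - 12243 = 11925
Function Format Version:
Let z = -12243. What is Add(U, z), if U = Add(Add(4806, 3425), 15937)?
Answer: 11925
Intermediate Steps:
U = 24168 (U = Add(8231, 15937) = 24168)
Add(U, z) = Add(24168, -12243) = 11925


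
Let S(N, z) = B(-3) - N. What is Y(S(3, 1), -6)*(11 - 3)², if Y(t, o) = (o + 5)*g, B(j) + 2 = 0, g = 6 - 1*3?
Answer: -192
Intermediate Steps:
g = 3 (g = 6 - 3 = 3)
B(j) = -2 (B(j) = -2 + 0 = -2)
S(N, z) = -2 - N
Y(t, o) = 15 + 3*o (Y(t, o) = (o + 5)*3 = (5 + o)*3 = 15 + 3*o)
Y(S(3, 1), -6)*(11 - 3)² = (15 + 3*(-6))*(11 - 3)² = (15 - 18)*8² = -3*64 = -192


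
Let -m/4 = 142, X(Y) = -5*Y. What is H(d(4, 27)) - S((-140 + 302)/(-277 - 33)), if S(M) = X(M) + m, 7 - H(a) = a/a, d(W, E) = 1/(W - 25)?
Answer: 17713/31 ≈ 571.39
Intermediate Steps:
d(W, E) = 1/(-25 + W)
m = -568 (m = -4*142 = -568)
H(a) = 6 (H(a) = 7 - a/a = 7 - 1*1 = 7 - 1 = 6)
S(M) = -568 - 5*M (S(M) = -5*M - 568 = -568 - 5*M)
H(d(4, 27)) - S((-140 + 302)/(-277 - 33)) = 6 - (-568 - 5*(-140 + 302)/(-277 - 33)) = 6 - (-568 - 810/(-310)) = 6 - (-568 - 810*(-1)/310) = 6 - (-568 - 5*(-81/155)) = 6 - (-568 + 81/31) = 6 - 1*(-17527/31) = 6 + 17527/31 = 17713/31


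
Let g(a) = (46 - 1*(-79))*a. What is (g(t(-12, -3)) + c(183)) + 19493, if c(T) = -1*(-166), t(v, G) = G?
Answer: 19284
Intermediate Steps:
g(a) = 125*a (g(a) = (46 + 79)*a = 125*a)
c(T) = 166
(g(t(-12, -3)) + c(183)) + 19493 = (125*(-3) + 166) + 19493 = (-375 + 166) + 19493 = -209 + 19493 = 19284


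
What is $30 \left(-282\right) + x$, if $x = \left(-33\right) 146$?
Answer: $-13278$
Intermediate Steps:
$x = -4818$
$30 \left(-282\right) + x = 30 \left(-282\right) - 4818 = -8460 - 4818 = -13278$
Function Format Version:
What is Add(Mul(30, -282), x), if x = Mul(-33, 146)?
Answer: -13278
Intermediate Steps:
x = -4818
Add(Mul(30, -282), x) = Add(Mul(30, -282), -4818) = Add(-8460, -4818) = -13278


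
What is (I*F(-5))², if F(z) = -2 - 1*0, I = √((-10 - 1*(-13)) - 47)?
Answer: -176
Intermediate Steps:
I = 2*I*√11 (I = √((-10 + 13) - 47) = √(3 - 47) = √(-44) = 2*I*√11 ≈ 6.6332*I)
F(z) = -2 (F(z) = -2 + 0 = -2)
(I*F(-5))² = ((2*I*√11)*(-2))² = (-4*I*√11)² = -176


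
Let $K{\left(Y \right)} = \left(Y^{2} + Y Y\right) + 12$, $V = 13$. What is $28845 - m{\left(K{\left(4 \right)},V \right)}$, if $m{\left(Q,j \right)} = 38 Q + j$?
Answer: $27160$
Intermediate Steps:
$K{\left(Y \right)} = 12 + 2 Y^{2}$ ($K{\left(Y \right)} = \left(Y^{2} + Y^{2}\right) + 12 = 2 Y^{2} + 12 = 12 + 2 Y^{2}$)
$m{\left(Q,j \right)} = j + 38 Q$
$28845 - m{\left(K{\left(4 \right)},V \right)} = 28845 - \left(13 + 38 \left(12 + 2 \cdot 4^{2}\right)\right) = 28845 - \left(13 + 38 \left(12 + 2 \cdot 16\right)\right) = 28845 - \left(13 + 38 \left(12 + 32\right)\right) = 28845 - \left(13 + 38 \cdot 44\right) = 28845 - \left(13 + 1672\right) = 28845 - 1685 = 27160$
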